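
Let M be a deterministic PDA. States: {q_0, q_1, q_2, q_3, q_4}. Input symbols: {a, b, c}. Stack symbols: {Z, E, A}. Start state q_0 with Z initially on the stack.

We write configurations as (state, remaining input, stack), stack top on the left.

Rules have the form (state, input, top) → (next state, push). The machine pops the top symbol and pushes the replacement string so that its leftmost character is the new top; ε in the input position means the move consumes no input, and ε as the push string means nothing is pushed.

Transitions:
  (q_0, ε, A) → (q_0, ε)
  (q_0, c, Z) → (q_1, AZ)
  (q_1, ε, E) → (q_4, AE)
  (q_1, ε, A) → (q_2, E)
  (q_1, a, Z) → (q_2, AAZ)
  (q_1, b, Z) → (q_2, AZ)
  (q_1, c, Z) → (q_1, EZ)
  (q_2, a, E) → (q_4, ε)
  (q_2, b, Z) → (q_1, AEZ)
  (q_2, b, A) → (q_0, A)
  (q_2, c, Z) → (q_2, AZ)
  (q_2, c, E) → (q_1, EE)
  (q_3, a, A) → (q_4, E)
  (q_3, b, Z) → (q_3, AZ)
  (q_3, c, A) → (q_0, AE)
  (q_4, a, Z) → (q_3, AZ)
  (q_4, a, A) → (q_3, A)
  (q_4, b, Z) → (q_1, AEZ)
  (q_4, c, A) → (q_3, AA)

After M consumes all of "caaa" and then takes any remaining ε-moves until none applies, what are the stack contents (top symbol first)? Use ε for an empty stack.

EZ

(q_0, caaa, Z)
  read c, top Z: go to q_1, push AZ → (q_1, aaa, AZ)
  ε-move, top A: go to q_2, push E → (q_2, aaa, EZ)
  read a, top E: go to q_4, push ε → (q_4, aa, Z)
  read a, top Z: go to q_3, push AZ → (q_3, a, AZ)
  read a, top A: go to q_4, push E → (q_4, ε, EZ)
All input consumed in state q_4 with stack EZ.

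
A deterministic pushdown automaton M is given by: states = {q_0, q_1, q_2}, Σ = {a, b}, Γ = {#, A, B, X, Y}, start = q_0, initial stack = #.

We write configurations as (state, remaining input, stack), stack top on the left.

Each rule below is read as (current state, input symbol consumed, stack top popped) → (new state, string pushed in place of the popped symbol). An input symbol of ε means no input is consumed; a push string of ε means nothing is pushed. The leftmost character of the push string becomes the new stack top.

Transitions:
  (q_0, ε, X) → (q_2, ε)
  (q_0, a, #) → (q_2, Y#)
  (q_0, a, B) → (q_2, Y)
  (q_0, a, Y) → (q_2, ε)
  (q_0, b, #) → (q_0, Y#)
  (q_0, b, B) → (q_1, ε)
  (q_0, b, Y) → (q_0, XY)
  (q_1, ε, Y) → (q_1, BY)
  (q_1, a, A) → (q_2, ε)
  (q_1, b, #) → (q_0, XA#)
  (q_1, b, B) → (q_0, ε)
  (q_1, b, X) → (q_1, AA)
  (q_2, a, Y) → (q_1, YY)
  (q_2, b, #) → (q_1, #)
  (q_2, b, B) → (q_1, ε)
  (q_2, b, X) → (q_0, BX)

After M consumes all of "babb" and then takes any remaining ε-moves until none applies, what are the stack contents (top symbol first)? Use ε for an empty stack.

A#

(q_0, babb, #)
  read b, top #: go to q_0, push Y# → (q_0, abb, Y#)
  read a, top Y: go to q_2, push ε → (q_2, bb, #)
  read b, top #: go to q_1, push # → (q_1, b, #)
  read b, top #: go to q_0, push XA# → (q_0, ε, XA#)
  ε-move, top X: go to q_2, push ε → (q_2, ε, A#)
All input consumed in state q_2 with stack A#.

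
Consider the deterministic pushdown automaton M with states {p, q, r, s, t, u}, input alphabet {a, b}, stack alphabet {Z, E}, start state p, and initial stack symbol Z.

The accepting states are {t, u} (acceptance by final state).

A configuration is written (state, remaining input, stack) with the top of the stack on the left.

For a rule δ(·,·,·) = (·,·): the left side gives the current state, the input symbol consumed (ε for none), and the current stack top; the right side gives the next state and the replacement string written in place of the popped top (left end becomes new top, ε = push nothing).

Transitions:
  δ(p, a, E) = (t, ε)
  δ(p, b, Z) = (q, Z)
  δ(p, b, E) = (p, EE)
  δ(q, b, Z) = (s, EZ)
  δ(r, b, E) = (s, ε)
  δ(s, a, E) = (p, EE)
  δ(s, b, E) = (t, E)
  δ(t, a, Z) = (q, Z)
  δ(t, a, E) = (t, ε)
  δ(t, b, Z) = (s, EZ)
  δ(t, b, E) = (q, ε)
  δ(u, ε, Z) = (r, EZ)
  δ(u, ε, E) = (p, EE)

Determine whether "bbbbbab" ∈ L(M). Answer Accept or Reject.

Reject

(p, bbbbbab, Z)
  read b, top Z: go to q, push Z → (q, bbbbab, Z)
  read b, top Z: go to s, push EZ → (s, bbbab, EZ)
  read b, top E: go to t, push E → (t, bbab, EZ)
  read b, top E: go to q, push ε → (q, bab, Z)
  read b, top Z: go to s, push EZ → (s, ab, EZ)
  read a, top E: go to p, push EE → (p, b, EEZ)
  read b, top E: go to p, push EE → (p, ε, EEEZ)
All input consumed; state p ∉ F and no further ε-move applies.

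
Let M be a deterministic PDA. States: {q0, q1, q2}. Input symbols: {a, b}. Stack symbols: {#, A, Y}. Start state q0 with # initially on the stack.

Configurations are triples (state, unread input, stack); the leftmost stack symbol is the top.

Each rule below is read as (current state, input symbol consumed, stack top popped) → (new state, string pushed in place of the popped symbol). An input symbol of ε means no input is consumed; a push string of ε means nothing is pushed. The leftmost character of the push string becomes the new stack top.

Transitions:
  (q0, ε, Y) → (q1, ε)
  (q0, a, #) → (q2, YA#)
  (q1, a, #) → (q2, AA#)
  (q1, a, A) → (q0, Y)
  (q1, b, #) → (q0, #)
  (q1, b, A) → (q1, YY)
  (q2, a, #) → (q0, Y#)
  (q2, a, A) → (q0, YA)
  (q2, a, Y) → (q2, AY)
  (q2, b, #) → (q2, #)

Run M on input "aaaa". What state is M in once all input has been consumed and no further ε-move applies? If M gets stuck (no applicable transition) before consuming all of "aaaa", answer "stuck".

q1

(q0, aaaa, #) ⊢ (q2, aaa, YA#) ⊢ (q2, aa, AYA#) ⊢ (q0, a, YAYA#) ⊢ (q1, a, AYA#) ⊢ (q0, ε, YYA#) ⊢ (q1, ε, YA#)
All input consumed; M is in state q1.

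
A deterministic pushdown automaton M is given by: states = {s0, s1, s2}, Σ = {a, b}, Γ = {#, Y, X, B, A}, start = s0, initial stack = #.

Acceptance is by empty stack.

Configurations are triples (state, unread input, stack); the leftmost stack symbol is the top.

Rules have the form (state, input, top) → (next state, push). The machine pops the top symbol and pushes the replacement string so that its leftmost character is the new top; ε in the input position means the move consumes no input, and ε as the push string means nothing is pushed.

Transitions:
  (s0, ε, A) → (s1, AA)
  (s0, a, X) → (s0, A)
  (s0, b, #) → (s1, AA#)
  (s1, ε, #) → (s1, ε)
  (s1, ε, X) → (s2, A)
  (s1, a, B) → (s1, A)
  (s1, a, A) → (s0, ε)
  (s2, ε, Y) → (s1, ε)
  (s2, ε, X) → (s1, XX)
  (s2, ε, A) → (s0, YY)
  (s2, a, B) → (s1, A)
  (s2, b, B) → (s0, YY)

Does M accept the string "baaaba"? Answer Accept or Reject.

Reject

(s0, baaaba, #)
  read b, top #: go to s1, push AA# → (s1, aaaba, AA#)
  read a, top A: go to s0, push ε → (s0, aaba, A#)
  ε-move, top A: go to s1, push AA → (s1, aaba, AA#)
  read a, top A: go to s0, push ε → (s0, aba, A#)
  ε-move, top A: go to s1, push AA → (s1, aba, AA#)
  read a, top A: go to s0, push ε → (s0, ba, A#)
  ε-move, top A: go to s1, push AA → (s1, ba, AA#)
No transition applies at (s1, ba, AA#); input not fully consumed.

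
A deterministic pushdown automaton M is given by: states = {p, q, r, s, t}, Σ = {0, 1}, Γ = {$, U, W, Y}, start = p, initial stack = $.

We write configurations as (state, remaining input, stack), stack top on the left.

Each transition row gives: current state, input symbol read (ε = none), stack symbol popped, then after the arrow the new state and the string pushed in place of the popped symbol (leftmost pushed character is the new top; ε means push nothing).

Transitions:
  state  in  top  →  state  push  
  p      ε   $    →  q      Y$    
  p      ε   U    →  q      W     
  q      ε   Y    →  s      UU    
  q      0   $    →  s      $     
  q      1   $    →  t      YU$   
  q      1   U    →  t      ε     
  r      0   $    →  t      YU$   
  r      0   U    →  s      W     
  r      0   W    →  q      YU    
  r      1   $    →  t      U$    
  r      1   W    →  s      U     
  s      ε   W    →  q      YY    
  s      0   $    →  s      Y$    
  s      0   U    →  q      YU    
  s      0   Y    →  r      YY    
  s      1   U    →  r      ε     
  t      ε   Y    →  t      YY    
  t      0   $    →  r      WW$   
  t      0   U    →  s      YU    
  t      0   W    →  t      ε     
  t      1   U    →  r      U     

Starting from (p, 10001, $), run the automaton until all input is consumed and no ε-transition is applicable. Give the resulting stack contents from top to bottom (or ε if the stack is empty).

UUUUUY$

(p, 10001, $)
  ε-move, top $: go to q, push Y$ → (q, 10001, Y$)
  ε-move, top Y: go to s, push UU → (s, 10001, UU$)
  read 1, top U: go to r, push ε → (r, 0001, U$)
  read 0, top U: go to s, push W → (s, 001, W$)
  ε-move, top W: go to q, push YY → (q, 001, YY$)
  ε-move, top Y: go to s, push UU → (s, 001, UUY$)
  read 0, top U: go to q, push YU → (q, 01, YUUY$)
  ε-move, top Y: go to s, push UU → (s, 01, UUUUY$)
  read 0, top U: go to q, push YU → (q, 1, YUUUUY$)
  ε-move, top Y: go to s, push UU → (s, 1, UUUUUUY$)
  read 1, top U: go to r, push ε → (r, ε, UUUUUY$)
All input consumed in state r with stack UUUUUY$.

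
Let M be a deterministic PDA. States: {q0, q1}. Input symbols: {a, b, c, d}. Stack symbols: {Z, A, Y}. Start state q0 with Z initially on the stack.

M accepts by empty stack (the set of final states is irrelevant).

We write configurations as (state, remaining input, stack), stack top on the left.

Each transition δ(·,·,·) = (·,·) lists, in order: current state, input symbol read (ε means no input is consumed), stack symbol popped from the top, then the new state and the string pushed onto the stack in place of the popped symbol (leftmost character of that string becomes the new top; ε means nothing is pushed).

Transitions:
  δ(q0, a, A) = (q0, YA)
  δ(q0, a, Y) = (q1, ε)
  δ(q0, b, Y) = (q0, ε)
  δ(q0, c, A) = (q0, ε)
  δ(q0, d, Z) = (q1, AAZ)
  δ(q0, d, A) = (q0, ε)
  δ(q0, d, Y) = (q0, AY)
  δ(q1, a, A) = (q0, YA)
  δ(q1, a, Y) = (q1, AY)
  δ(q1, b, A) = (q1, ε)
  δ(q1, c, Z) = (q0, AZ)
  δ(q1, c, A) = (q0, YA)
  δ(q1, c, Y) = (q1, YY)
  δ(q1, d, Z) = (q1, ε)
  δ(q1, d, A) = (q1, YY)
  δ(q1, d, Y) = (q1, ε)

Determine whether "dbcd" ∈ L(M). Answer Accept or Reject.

Reject

(q0, dbcd, Z) ⊢ (q1, bcd, AAZ) ⊢ (q1, cd, AZ) ⊢ (q0, d, YAZ) ⊢ (q0, ε, AYAZ)
All input consumed; stack is AYAZ, not empty, and no further ε-move applies.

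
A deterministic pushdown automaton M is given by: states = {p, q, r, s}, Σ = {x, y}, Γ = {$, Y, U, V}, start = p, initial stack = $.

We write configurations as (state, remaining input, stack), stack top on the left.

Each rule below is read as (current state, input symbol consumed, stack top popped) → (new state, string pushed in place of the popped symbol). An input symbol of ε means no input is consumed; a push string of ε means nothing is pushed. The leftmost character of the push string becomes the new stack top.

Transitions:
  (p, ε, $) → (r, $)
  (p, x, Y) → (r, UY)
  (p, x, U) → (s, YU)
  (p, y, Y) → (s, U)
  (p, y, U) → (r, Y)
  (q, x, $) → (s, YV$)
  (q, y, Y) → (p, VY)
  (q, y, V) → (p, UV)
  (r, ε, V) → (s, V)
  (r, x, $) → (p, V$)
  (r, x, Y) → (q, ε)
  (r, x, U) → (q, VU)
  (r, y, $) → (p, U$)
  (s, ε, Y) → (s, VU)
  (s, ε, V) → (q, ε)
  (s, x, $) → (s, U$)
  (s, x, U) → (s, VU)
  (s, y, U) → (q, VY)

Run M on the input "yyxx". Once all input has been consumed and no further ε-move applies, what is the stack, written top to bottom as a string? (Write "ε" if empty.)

(p, yyxx, $)
  ε-move, top $: go to r, push $ → (r, yyxx, $)
  read y, top $: go to p, push U$ → (p, yxx, U$)
  read y, top U: go to r, push Y → (r, xx, Y$)
  read x, top Y: go to q, push ε → (q, x, $)
  read x, top $: go to s, push YV$ → (s, ε, YV$)
  ε-move, top Y: go to s, push VU → (s, ε, VUV$)
  ε-move, top V: go to q, push ε → (q, ε, UV$)
All input consumed in state q with stack UV$.

UV$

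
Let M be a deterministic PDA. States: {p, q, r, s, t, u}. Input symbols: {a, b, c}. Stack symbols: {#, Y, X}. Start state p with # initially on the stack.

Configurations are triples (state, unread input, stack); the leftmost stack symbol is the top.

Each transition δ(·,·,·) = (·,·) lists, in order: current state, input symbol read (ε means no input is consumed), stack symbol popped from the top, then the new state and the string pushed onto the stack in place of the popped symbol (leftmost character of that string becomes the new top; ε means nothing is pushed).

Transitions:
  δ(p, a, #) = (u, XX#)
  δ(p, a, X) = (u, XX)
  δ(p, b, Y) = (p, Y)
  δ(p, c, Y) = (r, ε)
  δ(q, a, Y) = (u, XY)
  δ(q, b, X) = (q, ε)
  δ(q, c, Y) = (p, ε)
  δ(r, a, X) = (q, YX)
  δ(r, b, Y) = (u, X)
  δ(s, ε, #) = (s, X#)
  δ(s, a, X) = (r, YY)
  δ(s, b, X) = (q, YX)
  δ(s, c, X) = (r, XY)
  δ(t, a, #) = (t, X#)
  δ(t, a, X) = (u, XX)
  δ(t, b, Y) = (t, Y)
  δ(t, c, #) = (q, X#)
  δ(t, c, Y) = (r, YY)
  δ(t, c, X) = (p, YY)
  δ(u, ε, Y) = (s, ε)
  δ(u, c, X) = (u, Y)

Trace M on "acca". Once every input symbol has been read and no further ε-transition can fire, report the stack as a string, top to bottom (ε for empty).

(p, acca, #)
  read a, top #: go to u, push XX# → (u, cca, XX#)
  read c, top X: go to u, push Y → (u, ca, YX#)
  ε-move, top Y: go to s, push ε → (s, ca, X#)
  read c, top X: go to r, push XY → (r, a, XY#)
  read a, top X: go to q, push YX → (q, ε, YXY#)
All input consumed in state q with stack YXY#.

YXY#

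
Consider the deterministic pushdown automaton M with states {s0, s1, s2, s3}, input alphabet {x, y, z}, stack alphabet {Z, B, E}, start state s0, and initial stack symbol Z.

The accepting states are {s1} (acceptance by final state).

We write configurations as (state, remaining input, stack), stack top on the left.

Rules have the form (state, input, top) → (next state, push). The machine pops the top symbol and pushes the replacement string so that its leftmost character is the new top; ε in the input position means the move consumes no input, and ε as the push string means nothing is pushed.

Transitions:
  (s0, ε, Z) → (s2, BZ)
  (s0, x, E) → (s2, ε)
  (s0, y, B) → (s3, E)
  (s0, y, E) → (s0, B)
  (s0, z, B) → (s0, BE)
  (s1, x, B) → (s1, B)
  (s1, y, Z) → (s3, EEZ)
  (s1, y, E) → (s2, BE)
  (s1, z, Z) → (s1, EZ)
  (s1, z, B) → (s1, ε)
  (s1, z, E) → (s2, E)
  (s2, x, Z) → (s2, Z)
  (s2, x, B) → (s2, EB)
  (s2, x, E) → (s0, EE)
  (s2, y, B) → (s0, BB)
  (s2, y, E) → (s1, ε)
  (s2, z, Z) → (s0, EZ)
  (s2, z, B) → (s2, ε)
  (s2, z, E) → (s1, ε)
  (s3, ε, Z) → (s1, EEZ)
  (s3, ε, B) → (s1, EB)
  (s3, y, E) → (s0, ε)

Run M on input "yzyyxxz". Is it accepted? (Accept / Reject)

(s0, yzyyxxz, Z)
  ε-move, top Z: go to s2, push BZ → (s2, yzyyxxz, BZ)
  read y, top B: go to s0, push BB → (s0, zyyxxz, BBZ)
  read z, top B: go to s0, push BE → (s0, yyxxz, BEBZ)
  read y, top B: go to s3, push E → (s3, yxxz, EEBZ)
  read y, top E: go to s0, push ε → (s0, xxz, EBZ)
  read x, top E: go to s2, push ε → (s2, xz, BZ)
  read x, top B: go to s2, push EB → (s2, z, EBZ)
  read z, top E: go to s1, push ε → (s1, ε, BZ)
All input consumed; state s1 ∈ F.

Accept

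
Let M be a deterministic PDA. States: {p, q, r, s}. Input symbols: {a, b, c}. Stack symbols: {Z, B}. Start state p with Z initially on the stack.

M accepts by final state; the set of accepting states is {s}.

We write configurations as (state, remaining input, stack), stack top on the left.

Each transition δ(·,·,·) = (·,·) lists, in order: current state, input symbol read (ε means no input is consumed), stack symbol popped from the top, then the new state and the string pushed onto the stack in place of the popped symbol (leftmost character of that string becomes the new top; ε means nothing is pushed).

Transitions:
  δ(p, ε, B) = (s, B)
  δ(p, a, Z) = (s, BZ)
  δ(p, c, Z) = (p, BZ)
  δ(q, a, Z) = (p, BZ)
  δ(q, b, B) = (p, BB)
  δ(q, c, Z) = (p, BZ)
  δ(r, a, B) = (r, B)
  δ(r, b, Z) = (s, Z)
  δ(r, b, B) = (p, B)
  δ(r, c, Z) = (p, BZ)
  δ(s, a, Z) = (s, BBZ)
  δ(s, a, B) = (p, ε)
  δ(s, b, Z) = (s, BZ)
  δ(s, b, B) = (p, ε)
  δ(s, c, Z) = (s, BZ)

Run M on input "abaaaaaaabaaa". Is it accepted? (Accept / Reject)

Accept

(p, abaaaaaaabaaa, Z)
  read a, top Z: go to s, push BZ → (s, baaaaaaabaaa, BZ)
  read b, top B: go to p, push ε → (p, aaaaaaabaaa, Z)
  read a, top Z: go to s, push BZ → (s, aaaaaabaaa, BZ)
  read a, top B: go to p, push ε → (p, aaaaabaaa, Z)
  read a, top Z: go to s, push BZ → (s, aaaabaaa, BZ)
  read a, top B: go to p, push ε → (p, aaabaaa, Z)
  read a, top Z: go to s, push BZ → (s, aabaaa, BZ)
  read a, top B: go to p, push ε → (p, abaaa, Z)
  read a, top Z: go to s, push BZ → (s, baaa, BZ)
  read b, top B: go to p, push ε → (p, aaa, Z)
  read a, top Z: go to s, push BZ → (s, aa, BZ)
  read a, top B: go to p, push ε → (p, a, Z)
  read a, top Z: go to s, push BZ → (s, ε, BZ)
All input consumed; state s ∈ F.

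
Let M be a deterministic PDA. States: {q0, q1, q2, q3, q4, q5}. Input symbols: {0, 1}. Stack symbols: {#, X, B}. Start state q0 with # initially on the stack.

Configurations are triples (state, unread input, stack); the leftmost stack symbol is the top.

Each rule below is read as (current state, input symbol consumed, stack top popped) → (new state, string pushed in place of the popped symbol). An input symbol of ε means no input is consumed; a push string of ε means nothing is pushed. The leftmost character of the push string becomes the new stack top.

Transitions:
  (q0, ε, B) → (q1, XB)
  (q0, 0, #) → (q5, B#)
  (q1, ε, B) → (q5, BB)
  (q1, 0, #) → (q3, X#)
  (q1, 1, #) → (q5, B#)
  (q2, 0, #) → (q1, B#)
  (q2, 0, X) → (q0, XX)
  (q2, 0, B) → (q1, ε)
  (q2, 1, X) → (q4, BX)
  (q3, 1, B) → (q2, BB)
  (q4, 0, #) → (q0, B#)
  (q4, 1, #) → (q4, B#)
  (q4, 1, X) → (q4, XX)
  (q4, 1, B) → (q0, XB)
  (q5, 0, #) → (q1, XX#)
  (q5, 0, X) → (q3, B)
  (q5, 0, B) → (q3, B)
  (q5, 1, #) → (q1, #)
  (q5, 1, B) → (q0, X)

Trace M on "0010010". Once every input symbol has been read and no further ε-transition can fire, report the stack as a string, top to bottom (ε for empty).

(q0, 0010010, #)
  read 0, top #: go to q5, push B# → (q5, 010010, B#)
  read 0, top B: go to q3, push B → (q3, 10010, B#)
  read 1, top B: go to q2, push BB → (q2, 0010, BB#)
  read 0, top B: go to q1, push ε → (q1, 010, B#)
  ε-move, top B: go to q5, push BB → (q5, 010, BB#)
  read 0, top B: go to q3, push B → (q3, 10, BB#)
  read 1, top B: go to q2, push BB → (q2, 0, BBB#)
  read 0, top B: go to q1, push ε → (q1, ε, BB#)
  ε-move, top B: go to q5, push BB → (q5, ε, BBB#)
All input consumed in state q5 with stack BBB#.

BBB#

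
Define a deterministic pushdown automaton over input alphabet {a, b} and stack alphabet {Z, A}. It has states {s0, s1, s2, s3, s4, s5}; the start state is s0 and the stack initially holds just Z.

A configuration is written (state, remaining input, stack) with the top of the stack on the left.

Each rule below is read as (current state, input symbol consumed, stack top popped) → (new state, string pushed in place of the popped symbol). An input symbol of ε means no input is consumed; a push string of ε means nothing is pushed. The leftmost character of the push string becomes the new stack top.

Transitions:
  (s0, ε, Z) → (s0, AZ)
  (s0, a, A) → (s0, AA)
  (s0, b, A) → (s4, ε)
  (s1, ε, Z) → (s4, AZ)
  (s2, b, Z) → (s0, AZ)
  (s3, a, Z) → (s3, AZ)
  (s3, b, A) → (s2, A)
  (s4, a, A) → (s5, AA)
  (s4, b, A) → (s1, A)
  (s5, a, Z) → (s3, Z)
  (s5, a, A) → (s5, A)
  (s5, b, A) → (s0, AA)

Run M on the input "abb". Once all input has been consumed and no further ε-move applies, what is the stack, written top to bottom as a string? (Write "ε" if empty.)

AZ

(s0, abb, Z)
  ε-move, top Z: go to s0, push AZ → (s0, abb, AZ)
  read a, top A: go to s0, push AA → (s0, bb, AAZ)
  read b, top A: go to s4, push ε → (s4, b, AZ)
  read b, top A: go to s1, push A → (s1, ε, AZ)
All input consumed in state s1 with stack AZ.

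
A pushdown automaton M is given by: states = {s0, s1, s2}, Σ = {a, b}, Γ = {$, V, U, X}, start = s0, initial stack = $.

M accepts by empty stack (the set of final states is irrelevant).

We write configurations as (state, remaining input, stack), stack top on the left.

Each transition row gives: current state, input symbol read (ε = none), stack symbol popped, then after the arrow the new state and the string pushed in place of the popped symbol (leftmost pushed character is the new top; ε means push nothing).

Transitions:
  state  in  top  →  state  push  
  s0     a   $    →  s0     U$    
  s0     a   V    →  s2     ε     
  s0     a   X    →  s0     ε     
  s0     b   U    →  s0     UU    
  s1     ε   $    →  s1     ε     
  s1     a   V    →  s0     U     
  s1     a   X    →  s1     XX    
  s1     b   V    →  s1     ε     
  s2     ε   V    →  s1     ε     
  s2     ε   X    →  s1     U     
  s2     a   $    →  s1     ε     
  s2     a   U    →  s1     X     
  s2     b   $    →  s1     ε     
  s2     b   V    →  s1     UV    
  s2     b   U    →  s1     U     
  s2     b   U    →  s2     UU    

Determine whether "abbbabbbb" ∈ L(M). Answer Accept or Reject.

No computation consumes all input and empties the stack.

Reject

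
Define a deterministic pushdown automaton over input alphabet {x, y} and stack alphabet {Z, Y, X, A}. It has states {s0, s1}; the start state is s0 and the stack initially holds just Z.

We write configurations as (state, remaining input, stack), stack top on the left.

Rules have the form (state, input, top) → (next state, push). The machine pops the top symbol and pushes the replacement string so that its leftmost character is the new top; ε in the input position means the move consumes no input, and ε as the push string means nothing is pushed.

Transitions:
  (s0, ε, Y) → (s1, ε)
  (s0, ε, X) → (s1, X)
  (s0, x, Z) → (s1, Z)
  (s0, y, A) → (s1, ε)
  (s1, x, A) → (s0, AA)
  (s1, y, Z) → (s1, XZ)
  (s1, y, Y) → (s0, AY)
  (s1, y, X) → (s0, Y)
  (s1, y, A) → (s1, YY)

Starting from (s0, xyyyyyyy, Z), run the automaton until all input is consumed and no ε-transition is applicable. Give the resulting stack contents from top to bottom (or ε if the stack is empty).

XZ

(s0, xyyyyyyy, Z) ⊢ (s1, yyyyyyy, Z) ⊢ (s1, yyyyyy, XZ) ⊢ (s0, yyyyy, YZ) ⊢ (s1, yyyyy, Z) ⊢ (s1, yyyy, XZ) ⊢ (s0, yyy, YZ) ⊢ (s1, yyy, Z) ⊢ (s1, yy, XZ) ⊢ (s0, y, YZ) ⊢ (s1, y, Z) ⊢ (s1, ε, XZ)
All input consumed in state s1 with stack XZ.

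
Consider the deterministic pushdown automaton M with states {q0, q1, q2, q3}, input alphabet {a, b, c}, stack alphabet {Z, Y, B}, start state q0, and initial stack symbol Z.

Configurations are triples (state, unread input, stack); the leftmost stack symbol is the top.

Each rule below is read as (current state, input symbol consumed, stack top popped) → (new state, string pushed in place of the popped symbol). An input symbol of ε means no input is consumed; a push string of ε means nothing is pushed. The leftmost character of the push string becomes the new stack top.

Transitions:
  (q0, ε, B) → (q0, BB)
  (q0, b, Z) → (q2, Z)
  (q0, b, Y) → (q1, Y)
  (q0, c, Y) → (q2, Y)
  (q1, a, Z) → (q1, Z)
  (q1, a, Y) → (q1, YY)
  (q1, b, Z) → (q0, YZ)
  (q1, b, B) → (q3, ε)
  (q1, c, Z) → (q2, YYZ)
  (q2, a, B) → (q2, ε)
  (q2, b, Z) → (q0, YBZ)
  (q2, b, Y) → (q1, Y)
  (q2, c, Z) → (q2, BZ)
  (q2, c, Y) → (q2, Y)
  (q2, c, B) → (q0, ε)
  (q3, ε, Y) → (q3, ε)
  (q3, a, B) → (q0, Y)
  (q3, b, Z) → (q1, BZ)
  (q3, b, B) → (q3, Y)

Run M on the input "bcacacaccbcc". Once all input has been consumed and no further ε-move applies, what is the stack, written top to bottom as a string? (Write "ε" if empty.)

Z

(q0, bcacacaccbcc, Z)
  read b, top Z: go to q2, push Z → (q2, cacacaccbcc, Z)
  read c, top Z: go to q2, push BZ → (q2, acacaccbcc, BZ)
  read a, top B: go to q2, push ε → (q2, cacaccbcc, Z)
  read c, top Z: go to q2, push BZ → (q2, acaccbcc, BZ)
  read a, top B: go to q2, push ε → (q2, caccbcc, Z)
  read c, top Z: go to q2, push BZ → (q2, accbcc, BZ)
  read a, top B: go to q2, push ε → (q2, ccbcc, Z)
  read c, top Z: go to q2, push BZ → (q2, cbcc, BZ)
  read c, top B: go to q0, push ε → (q0, bcc, Z)
  read b, top Z: go to q2, push Z → (q2, cc, Z)
  read c, top Z: go to q2, push BZ → (q2, c, BZ)
  read c, top B: go to q0, push ε → (q0, ε, Z)
All input consumed in state q0 with stack Z.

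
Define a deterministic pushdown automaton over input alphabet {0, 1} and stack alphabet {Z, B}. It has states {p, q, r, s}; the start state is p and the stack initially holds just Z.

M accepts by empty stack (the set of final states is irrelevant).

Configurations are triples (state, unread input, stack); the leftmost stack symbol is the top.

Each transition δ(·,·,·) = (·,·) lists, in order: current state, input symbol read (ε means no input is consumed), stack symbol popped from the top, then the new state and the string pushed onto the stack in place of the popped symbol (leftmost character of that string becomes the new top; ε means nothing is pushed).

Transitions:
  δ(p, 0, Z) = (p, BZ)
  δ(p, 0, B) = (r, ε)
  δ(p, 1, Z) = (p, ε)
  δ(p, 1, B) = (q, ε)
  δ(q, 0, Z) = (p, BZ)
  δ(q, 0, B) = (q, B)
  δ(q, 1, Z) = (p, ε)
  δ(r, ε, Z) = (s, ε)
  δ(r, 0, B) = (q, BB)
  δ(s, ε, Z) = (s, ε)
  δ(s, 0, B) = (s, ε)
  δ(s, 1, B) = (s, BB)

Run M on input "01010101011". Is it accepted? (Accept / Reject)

(p, 01010101011, Z) ⊢ (p, 1010101011, BZ) ⊢ (q, 010101011, Z) ⊢ (p, 10101011, BZ) ⊢ (q, 0101011, Z) ⊢ (p, 101011, BZ) ⊢ (q, 01011, Z) ⊢ (p, 1011, BZ) ⊢ (q, 011, Z) ⊢ (p, 11, BZ) ⊢ (q, 1, Z) ⊢ (p, ε, ε)
All input consumed and the stack is empty.

Accept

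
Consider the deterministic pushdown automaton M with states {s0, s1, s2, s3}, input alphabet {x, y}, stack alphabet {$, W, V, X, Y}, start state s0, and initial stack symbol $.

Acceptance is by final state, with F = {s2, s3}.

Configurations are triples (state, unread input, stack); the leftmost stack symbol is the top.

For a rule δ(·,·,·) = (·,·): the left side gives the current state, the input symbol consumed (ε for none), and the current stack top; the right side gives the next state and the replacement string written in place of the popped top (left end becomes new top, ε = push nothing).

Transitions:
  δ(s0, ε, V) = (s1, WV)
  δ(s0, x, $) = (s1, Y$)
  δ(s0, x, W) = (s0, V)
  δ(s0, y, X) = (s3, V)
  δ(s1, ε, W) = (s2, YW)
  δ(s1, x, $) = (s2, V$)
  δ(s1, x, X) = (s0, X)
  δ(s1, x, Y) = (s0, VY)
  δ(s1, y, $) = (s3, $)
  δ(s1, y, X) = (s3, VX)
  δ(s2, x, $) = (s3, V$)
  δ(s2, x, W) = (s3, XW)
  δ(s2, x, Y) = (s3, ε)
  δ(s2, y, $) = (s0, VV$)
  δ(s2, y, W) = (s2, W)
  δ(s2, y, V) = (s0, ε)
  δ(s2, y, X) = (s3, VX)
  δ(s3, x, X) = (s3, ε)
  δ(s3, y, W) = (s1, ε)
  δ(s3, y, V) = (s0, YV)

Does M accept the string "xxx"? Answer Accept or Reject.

Accept

(s0, xxx, $)
  read x, top $: go to s1, push Y$ → (s1, xx, Y$)
  read x, top Y: go to s0, push VY → (s0, x, VY$)
  ε-move, top V: go to s1, push WV → (s1, x, WVY$)
  ε-move, top W: go to s2, push YW → (s2, x, YWVY$)
  read x, top Y: go to s3, push ε → (s3, ε, WVY$)
All input consumed; state s3 ∈ F.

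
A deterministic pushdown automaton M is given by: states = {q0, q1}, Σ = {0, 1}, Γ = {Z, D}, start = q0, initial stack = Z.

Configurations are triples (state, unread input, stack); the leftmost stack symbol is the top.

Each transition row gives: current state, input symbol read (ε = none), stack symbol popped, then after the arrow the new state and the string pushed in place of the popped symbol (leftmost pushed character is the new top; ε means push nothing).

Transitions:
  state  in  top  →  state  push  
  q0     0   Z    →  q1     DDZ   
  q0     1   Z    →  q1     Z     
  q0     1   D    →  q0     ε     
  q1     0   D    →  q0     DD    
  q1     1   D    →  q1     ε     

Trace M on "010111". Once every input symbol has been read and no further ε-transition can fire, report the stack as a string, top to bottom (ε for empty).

Z

(q0, 010111, Z)
  read 0, top Z: go to q1, push DDZ → (q1, 10111, DDZ)
  read 1, top D: go to q1, push ε → (q1, 0111, DZ)
  read 0, top D: go to q0, push DD → (q0, 111, DDZ)
  read 1, top D: go to q0, push ε → (q0, 11, DZ)
  read 1, top D: go to q0, push ε → (q0, 1, Z)
  read 1, top Z: go to q1, push Z → (q1, ε, Z)
All input consumed in state q1 with stack Z.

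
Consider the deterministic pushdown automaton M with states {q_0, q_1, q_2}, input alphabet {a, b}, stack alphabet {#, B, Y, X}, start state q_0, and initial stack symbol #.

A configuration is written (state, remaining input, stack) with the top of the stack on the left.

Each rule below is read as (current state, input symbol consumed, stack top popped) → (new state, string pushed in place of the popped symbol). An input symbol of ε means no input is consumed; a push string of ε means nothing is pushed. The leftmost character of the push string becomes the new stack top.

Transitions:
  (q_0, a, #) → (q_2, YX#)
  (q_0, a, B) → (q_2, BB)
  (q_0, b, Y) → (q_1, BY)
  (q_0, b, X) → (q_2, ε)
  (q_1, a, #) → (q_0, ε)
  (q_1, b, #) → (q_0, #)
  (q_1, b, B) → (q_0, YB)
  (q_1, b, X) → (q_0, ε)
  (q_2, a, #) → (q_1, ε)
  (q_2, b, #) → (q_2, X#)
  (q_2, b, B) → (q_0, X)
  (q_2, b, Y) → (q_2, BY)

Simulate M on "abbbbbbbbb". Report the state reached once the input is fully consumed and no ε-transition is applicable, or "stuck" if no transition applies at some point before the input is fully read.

q_2

(q_0, abbbbbbbbb, #) ⊢ (q_2, bbbbbbbbb, YX#) ⊢ (q_2, bbbbbbbb, BYX#) ⊢ (q_0, bbbbbbb, XYX#) ⊢ (q_2, bbbbbb, YX#) ⊢ (q_2, bbbbb, BYX#) ⊢ (q_0, bbbb, XYX#) ⊢ (q_2, bbb, YX#) ⊢ (q_2, bb, BYX#) ⊢ (q_0, b, XYX#) ⊢ (q_2, ε, YX#)
All input consumed; M is in state q_2.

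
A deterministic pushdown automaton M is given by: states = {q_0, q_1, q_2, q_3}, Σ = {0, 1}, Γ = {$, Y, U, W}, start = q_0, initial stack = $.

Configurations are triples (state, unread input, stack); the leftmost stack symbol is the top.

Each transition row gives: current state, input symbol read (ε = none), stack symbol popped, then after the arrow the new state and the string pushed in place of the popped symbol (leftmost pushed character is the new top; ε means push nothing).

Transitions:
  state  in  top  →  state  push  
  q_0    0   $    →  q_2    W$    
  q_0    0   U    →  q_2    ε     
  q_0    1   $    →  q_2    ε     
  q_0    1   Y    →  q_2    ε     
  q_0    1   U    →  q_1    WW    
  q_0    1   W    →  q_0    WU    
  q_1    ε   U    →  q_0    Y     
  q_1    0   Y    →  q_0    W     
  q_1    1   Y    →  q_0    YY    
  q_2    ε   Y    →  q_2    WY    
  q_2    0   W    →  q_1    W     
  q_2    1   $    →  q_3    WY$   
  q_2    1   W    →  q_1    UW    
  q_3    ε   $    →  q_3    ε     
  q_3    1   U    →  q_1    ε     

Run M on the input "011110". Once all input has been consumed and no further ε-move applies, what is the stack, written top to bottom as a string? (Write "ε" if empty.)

(q_0, 011110, $)
  read 0, top $: go to q_2, push W$ → (q_2, 11110, W$)
  read 1, top W: go to q_1, push UW → (q_1, 1110, UW$)
  ε-move, top U: go to q_0, push Y → (q_0, 1110, YW$)
  read 1, top Y: go to q_2, push ε → (q_2, 110, W$)
  read 1, top W: go to q_1, push UW → (q_1, 10, UW$)
  ε-move, top U: go to q_0, push Y → (q_0, 10, YW$)
  read 1, top Y: go to q_2, push ε → (q_2, 0, W$)
  read 0, top W: go to q_1, push W → (q_1, ε, W$)
All input consumed in state q_1 with stack W$.

W$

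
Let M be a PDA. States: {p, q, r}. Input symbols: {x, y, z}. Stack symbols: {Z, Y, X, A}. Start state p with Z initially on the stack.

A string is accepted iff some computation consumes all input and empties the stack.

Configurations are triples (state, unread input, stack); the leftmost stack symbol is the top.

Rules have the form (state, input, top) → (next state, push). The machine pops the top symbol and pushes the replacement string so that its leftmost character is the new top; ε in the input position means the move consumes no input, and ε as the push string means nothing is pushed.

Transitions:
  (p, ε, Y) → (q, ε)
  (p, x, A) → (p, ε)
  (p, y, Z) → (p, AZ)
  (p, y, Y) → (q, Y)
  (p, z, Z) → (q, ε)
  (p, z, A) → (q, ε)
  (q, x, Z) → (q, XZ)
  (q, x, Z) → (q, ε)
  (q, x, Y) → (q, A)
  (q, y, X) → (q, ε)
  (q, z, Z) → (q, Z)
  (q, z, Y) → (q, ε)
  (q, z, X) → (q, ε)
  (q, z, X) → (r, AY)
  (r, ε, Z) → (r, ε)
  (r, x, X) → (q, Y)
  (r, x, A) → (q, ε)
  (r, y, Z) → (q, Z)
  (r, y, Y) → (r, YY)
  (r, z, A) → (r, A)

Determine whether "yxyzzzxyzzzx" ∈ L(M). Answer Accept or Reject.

Accept

One accepting computation: (p, yxyzzzxyzzzx, Z) ⊢ (p, xyzzzxyzzzx, AZ) ⊢ (p, yzzzxyzzzx, Z) ⊢ (p, zzzxyzzzx, AZ) ⊢ (q, zzxyzzzx, Z) ⊢ (q, zxyzzzx, Z) ⊢ (q, xyzzzx, Z) ⊢ (q, yzzzx, XZ) ⊢ (q, zzzx, Z) ⊢ (q, zzx, Z) ⊢ (q, zx, Z) ⊢ (q, x, Z) ⊢ (q, ε, ε)
All input consumed and the stack is empty.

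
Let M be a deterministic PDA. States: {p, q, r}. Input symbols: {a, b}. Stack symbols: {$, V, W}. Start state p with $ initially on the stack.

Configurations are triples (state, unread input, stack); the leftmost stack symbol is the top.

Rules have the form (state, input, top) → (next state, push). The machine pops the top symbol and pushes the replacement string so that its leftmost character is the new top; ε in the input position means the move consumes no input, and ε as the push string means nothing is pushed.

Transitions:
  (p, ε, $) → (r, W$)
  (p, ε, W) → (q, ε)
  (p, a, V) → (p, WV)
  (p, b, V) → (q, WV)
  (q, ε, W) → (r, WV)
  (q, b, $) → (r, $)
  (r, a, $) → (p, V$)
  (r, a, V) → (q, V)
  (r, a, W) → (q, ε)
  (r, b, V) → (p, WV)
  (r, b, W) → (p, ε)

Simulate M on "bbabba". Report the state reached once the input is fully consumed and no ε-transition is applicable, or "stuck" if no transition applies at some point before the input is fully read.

stuck

(p, bbabba, $) ⊢ (r, bbabba, W$) ⊢ (p, babba, $) ⊢ (r, babba, W$) ⊢ (p, abba, $) ⊢ (r, abba, W$) ⊢ (q, bba, $) ⊢ (r, ba, $)
No transition for (r, b, top $); M blocks with input ba remaining.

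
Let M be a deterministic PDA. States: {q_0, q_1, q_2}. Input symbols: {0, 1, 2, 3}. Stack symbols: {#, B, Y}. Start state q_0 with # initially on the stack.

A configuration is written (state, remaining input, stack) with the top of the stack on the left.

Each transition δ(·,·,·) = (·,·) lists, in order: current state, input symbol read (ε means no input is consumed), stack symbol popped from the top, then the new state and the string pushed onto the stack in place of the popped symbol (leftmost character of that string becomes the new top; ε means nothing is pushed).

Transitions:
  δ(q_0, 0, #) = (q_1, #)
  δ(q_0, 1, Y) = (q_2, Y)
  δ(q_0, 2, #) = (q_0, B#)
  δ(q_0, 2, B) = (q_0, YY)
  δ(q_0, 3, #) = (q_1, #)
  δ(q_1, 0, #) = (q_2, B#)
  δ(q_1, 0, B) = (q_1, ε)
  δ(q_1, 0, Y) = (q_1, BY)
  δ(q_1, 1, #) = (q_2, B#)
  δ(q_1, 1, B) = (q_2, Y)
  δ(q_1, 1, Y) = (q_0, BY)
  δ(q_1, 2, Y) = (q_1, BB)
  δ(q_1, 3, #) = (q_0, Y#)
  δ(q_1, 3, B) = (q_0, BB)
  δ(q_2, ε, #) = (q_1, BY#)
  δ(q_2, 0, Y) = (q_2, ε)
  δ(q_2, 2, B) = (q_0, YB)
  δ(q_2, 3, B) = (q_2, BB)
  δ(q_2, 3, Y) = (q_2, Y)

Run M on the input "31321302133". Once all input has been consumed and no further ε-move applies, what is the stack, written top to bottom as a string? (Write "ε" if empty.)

YBB#

(q_0, 31321302133, #)
  read 3, top #: go to q_1, push # → (q_1, 1321302133, #)
  read 1, top #: go to q_2, push B# → (q_2, 321302133, B#)
  read 3, top B: go to q_2, push BB → (q_2, 21302133, BB#)
  read 2, top B: go to q_0, push YB → (q_0, 1302133, YBB#)
  read 1, top Y: go to q_2, push Y → (q_2, 302133, YBB#)
  read 3, top Y: go to q_2, push Y → (q_2, 02133, YBB#)
  read 0, top Y: go to q_2, push ε → (q_2, 2133, BB#)
  read 2, top B: go to q_0, push YB → (q_0, 133, YBB#)
  read 1, top Y: go to q_2, push Y → (q_2, 33, YBB#)
  read 3, top Y: go to q_2, push Y → (q_2, 3, YBB#)
  read 3, top Y: go to q_2, push Y → (q_2, ε, YBB#)
All input consumed in state q_2 with stack YBB#.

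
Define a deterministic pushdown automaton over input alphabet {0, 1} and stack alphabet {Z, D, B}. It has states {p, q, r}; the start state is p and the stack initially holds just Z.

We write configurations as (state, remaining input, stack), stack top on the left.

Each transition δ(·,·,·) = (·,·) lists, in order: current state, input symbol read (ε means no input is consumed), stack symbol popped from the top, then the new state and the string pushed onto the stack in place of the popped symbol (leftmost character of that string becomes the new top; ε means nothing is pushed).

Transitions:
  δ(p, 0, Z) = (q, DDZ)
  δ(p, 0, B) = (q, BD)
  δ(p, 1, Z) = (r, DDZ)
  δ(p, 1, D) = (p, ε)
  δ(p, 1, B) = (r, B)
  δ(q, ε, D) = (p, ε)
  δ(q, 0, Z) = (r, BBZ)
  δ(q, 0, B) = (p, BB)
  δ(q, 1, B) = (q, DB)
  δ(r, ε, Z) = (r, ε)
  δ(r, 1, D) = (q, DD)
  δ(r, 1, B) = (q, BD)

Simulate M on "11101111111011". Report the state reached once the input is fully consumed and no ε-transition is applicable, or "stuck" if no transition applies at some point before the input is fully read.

(p, 11101111111011, Z)
  read 1, top Z: go to r, push DDZ → (r, 1101111111011, DDZ)
  read 1, top D: go to q, push DD → (q, 101111111011, DDDZ)
  ε-move, top D: go to p, push ε → (p, 101111111011, DDZ)
  read 1, top D: go to p, push ε → (p, 01111111011, DZ)
No transition for (p, 0, top D); M blocks with input 01111111011 remaining.

stuck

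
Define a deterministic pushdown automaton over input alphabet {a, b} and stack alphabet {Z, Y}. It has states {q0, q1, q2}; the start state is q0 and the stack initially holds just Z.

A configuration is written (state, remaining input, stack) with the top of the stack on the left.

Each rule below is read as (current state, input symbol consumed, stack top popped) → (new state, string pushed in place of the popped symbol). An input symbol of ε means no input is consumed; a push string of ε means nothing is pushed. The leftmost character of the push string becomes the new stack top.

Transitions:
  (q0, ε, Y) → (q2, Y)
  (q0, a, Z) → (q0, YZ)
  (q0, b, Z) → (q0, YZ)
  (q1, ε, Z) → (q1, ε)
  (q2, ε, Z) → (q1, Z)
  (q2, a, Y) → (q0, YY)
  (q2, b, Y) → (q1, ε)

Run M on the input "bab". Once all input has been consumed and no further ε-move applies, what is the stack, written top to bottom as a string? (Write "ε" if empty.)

YZ

(q0, bab, Z) ⊢ (q0, ab, YZ) ⊢ (q2, ab, YZ) ⊢ (q0, b, YYZ) ⊢ (q2, b, YYZ) ⊢ (q1, ε, YZ)
All input consumed in state q1 with stack YZ.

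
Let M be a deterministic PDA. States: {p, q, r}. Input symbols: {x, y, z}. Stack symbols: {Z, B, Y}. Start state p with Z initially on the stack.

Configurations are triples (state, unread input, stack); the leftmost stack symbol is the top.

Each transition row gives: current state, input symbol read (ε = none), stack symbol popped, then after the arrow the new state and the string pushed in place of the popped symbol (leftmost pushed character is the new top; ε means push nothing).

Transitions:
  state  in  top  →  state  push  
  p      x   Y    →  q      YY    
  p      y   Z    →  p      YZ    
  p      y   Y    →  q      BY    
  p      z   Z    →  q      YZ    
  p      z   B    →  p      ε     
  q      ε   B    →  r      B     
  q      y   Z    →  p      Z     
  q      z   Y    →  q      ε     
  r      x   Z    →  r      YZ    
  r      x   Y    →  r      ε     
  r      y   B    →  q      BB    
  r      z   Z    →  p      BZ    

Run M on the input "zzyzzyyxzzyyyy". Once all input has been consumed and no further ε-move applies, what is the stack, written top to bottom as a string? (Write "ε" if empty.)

(p, zzyzzyyxzzyyyy, Z) ⊢ (q, zyzzyyxzzyyyy, YZ) ⊢ (q, yzzyyxzzyyyy, Z) ⊢ (p, zzyyxzzyyyy, Z) ⊢ (q, zyyxzzyyyy, YZ) ⊢ (q, yyxzzyyyy, Z) ⊢ (p, yxzzyyyy, Z) ⊢ (p, xzzyyyy, YZ) ⊢ (q, zzyyyy, YYZ) ⊢ (q, zyyyy, YZ) ⊢ (q, yyyy, Z) ⊢ (p, yyy, Z) ⊢ (p, yy, YZ) ⊢ (q, y, BYZ) ⊢ (r, y, BYZ) ⊢ (q, ε, BBYZ) ⊢ (r, ε, BBYZ)
All input consumed in state r with stack BBYZ.

BBYZ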